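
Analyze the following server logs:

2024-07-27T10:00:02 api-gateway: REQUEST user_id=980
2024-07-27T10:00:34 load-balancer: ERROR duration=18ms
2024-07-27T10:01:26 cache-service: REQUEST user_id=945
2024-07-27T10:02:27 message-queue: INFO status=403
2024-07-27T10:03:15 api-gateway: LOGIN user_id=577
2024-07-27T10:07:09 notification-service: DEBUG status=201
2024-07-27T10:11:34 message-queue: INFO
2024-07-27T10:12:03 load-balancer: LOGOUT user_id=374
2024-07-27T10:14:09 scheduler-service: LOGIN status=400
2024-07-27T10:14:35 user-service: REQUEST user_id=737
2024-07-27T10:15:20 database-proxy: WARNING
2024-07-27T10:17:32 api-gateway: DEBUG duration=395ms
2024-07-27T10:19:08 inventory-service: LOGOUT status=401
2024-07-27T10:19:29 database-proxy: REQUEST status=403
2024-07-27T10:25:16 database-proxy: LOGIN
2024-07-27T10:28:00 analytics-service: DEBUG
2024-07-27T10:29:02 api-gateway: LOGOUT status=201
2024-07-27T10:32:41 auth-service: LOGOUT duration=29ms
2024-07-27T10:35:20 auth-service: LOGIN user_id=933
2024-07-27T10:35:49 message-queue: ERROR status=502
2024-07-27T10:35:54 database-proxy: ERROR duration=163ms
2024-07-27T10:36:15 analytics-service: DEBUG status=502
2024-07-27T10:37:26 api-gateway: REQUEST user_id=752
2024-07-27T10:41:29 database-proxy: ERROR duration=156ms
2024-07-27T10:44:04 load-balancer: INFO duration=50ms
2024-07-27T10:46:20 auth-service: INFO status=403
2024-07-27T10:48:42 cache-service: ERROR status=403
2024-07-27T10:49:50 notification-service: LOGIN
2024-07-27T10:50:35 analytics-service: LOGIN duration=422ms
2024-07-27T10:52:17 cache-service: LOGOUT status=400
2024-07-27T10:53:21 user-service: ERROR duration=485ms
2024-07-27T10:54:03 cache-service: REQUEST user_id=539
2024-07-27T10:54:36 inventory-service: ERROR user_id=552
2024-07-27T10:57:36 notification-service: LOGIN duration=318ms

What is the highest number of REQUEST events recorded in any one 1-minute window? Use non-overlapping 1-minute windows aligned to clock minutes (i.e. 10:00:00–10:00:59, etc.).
1

To find the burst window:

1. Divide the log period into non-overlapping 1-minute windows starting at 10:00
2. Count REQUEST events in each window
3. Find the window with maximum count
4. Maximum events in a window: 1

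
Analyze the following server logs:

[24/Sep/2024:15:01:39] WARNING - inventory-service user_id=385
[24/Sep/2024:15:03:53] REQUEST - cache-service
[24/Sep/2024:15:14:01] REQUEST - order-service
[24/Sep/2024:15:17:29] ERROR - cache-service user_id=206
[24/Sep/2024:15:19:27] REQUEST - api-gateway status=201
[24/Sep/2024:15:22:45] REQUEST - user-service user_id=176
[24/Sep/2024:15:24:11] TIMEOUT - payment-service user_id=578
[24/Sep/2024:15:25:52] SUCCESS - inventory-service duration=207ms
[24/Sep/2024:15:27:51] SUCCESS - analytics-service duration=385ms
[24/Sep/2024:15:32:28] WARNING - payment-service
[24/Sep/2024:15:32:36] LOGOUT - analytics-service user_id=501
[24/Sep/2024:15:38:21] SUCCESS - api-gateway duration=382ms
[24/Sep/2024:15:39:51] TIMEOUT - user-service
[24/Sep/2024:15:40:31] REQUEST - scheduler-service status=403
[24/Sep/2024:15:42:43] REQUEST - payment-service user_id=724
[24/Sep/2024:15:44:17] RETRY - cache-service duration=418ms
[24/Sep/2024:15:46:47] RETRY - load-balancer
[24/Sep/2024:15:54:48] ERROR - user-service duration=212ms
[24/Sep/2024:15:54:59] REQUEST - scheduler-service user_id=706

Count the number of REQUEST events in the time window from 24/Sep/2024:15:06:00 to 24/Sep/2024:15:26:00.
3

To count events in the time window:

1. Window boundaries: 24/Sep/2024:15:06:00 to 24/Sep/2024:15:26:00
2. Filter for REQUEST events within this window
3. Count matching events: 3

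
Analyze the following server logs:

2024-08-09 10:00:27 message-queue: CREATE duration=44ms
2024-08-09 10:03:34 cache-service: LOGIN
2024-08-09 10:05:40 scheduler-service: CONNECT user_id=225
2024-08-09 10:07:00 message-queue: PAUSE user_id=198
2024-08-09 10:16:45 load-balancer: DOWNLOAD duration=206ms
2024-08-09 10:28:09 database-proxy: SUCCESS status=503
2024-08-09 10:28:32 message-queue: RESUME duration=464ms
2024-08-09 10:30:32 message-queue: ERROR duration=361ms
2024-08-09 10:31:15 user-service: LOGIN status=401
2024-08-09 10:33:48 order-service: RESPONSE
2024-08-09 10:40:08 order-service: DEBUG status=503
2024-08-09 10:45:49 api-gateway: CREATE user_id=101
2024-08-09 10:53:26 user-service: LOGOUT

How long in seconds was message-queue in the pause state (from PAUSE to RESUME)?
1292

To calculate state duration:

1. Find PAUSE event for message-queue: 2024-08-09 10:07:00
2. Find RESUME event for message-queue: 2024-08-09 10:28:32
3. Calculate duration: 2024-08-09 10:28:32 - 2024-08-09 10:07:00 = 1292 seconds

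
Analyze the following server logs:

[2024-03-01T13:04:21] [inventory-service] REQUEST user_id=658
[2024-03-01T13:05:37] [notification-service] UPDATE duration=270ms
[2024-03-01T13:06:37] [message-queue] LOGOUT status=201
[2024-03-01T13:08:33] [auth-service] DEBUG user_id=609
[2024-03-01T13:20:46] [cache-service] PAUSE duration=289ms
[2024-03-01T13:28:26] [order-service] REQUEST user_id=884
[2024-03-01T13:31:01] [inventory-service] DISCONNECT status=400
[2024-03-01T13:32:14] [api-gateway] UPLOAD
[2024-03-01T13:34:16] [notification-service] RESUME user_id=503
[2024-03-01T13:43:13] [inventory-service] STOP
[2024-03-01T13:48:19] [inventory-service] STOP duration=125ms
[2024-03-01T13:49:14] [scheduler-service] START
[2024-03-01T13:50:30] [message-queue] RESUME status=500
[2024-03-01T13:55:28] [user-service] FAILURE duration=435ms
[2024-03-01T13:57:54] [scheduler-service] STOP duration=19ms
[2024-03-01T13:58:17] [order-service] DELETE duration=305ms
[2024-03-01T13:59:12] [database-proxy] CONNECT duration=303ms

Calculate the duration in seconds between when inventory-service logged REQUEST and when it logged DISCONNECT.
1600

To find the time between events:

1. Locate the first REQUEST event for inventory-service: 2024-03-01T13:04:21
2. Locate the first DISCONNECT event for inventory-service: 2024-03-01T13:31:01
3. Calculate the difference: 2024-03-01T13:31:01 - 2024-03-01T13:04:21 = 1600 seconds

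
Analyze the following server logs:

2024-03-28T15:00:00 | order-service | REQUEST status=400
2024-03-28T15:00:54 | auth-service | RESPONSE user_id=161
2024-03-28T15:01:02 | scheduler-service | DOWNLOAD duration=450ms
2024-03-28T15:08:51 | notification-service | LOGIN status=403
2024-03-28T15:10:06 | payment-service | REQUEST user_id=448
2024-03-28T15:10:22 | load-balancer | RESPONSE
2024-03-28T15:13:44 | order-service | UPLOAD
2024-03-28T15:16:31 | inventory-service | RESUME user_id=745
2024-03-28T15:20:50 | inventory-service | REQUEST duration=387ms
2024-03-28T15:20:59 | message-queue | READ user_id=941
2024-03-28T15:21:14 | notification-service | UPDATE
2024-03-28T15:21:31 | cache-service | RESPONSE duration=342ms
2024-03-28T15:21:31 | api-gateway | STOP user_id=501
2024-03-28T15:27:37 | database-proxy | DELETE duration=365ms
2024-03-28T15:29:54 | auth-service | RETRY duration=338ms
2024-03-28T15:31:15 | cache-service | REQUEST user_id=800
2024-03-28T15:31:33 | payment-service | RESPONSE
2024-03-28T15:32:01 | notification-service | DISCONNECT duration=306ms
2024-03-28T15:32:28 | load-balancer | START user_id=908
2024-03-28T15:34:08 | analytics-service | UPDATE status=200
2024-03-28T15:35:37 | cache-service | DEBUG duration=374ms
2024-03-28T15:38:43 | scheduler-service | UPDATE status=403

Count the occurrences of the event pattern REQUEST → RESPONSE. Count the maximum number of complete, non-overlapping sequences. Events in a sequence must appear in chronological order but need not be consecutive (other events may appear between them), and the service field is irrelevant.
4

To count sequences:

1. Look for pattern: REQUEST → RESPONSE
2. Greedily scan the log in chronological order, matching each sequence element in turn (ignoring service)
3. Each time the full pattern completes, increment the count and restart matching from the next event
4. Complete non-overlapping sequences found: 4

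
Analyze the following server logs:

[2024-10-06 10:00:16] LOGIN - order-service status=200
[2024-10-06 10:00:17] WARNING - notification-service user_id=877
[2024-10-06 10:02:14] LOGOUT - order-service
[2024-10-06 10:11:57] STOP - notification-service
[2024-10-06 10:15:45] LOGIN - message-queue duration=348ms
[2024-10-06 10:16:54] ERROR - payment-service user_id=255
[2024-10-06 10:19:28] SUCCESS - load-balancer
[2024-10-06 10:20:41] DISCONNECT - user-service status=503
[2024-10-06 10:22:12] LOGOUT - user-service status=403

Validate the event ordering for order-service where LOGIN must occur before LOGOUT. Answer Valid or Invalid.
Valid

To validate ordering:

1. Required order: LOGIN → LOGOUT
2. Rule: LOGIN must occur before LOGOUT
3. Check actual order of events for order-service
4. Result: Valid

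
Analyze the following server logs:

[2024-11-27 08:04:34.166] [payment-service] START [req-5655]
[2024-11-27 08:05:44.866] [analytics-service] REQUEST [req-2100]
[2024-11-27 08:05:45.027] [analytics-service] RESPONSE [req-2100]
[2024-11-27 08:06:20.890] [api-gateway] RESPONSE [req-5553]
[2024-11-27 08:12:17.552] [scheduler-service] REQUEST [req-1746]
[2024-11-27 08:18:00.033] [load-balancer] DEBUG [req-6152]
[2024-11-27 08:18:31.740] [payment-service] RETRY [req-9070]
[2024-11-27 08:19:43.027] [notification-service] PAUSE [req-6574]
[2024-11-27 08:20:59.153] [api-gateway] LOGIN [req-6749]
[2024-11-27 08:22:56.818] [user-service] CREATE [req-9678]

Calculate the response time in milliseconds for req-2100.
161

To calculate latency:

1. Find REQUEST with id req-2100: 2024-11-27 08:05:44.866
2. Find RESPONSE with id req-2100: 2024-11-27 08:05:45.027
3. Latency: 2024-11-27 08:05:45.027 - 2024-11-27 08:05:44.866 = 161ms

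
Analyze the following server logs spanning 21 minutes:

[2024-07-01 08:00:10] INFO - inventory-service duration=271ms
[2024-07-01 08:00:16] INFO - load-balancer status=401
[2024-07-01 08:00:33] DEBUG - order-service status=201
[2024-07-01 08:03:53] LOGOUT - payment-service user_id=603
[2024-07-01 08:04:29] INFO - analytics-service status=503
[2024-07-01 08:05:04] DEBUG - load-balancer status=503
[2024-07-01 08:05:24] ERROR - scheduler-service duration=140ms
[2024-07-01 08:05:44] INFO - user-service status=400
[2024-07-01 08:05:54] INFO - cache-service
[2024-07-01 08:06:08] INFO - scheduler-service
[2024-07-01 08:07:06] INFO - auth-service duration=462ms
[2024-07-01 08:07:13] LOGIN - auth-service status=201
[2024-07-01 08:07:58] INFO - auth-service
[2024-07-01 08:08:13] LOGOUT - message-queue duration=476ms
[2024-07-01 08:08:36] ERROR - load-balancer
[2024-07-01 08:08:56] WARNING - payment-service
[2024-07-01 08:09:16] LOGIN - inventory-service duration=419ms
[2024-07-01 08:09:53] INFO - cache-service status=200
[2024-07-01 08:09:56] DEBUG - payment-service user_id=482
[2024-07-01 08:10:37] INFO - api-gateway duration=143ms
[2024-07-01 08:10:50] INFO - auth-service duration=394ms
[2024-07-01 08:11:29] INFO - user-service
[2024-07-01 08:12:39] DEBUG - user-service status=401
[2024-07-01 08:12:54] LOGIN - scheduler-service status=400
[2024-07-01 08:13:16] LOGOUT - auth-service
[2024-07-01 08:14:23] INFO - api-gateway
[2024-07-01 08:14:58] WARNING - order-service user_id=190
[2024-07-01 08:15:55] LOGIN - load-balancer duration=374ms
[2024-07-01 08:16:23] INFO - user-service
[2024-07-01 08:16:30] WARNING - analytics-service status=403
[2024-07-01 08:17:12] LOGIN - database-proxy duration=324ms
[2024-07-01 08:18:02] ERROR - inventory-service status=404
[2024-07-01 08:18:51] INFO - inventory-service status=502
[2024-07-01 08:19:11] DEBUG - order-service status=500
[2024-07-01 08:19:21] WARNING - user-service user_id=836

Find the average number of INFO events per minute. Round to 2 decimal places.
0.71

To calculate the rate:

1. Count total INFO events: 15
2. Total time period: 21 minutes
3. Rate = 15 / 21 = 0.71 events per minute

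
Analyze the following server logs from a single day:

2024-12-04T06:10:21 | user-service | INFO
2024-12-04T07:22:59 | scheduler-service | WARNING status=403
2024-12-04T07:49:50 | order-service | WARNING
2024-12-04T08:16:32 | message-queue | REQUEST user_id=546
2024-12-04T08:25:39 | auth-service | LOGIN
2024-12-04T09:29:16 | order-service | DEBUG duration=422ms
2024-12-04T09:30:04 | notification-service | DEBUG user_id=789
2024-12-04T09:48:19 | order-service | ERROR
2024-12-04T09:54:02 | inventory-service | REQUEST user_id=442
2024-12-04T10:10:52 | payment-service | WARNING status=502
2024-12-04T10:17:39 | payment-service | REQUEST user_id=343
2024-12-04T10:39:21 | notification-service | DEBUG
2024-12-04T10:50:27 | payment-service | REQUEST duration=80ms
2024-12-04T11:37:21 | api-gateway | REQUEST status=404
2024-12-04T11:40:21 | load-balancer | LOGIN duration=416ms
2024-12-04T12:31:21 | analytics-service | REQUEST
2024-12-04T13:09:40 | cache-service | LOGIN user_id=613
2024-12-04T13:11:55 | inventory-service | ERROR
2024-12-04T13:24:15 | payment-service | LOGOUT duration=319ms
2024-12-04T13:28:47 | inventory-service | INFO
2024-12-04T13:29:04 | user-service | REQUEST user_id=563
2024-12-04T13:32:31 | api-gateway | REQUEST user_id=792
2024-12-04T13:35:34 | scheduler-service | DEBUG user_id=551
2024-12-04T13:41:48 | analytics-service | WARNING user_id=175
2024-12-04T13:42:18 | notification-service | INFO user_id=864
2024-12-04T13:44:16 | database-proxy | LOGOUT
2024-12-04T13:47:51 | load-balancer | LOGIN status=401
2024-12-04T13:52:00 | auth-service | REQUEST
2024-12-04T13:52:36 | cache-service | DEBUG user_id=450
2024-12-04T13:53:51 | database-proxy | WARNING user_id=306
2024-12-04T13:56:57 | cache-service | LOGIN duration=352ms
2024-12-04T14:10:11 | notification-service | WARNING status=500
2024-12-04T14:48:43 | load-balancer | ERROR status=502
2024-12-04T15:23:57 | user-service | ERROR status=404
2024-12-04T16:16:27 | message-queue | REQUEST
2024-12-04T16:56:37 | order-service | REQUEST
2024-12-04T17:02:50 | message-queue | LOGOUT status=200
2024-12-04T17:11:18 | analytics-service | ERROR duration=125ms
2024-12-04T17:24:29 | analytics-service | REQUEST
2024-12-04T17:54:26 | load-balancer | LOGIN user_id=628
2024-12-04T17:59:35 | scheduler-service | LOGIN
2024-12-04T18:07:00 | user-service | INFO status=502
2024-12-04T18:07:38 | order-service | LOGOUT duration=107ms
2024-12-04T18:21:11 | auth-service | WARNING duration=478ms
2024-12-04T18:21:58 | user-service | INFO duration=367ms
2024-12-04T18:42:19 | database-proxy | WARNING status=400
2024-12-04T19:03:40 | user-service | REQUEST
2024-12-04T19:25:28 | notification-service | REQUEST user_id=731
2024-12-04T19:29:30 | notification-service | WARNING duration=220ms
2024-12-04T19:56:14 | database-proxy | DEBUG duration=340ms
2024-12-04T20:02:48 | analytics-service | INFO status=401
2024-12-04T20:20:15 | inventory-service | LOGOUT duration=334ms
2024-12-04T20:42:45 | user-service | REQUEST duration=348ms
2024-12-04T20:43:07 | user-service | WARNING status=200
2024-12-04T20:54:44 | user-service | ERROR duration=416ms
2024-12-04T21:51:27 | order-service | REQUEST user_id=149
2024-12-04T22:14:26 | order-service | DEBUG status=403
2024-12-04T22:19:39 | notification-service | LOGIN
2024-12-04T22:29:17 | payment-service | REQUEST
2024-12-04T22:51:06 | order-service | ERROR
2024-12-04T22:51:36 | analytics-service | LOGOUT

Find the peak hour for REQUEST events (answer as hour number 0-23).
13

To find the peak hour:

1. Group all REQUEST events by hour
2. Count events in each hour
3. Find hour with maximum count
4. Peak hour: 13 (with 3 events)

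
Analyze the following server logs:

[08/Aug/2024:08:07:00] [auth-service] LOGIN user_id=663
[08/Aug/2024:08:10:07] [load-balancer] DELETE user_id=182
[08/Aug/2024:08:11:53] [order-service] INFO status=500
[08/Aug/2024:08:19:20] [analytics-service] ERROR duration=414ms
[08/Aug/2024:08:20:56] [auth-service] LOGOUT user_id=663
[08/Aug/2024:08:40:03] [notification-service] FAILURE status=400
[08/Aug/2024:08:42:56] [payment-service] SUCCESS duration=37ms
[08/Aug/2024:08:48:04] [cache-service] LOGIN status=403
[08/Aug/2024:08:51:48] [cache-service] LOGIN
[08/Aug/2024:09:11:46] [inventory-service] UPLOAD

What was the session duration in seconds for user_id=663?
836

To calculate session duration:

1. Find LOGIN event for user_id=663: 08/Aug/2024:08:07:00
2. Find LOGOUT event for user_id=663: 08/Aug/2024:08:20:56
3. Session duration: 08/Aug/2024:08:20:56 - 08/Aug/2024:08:07:00 = 836 seconds (13 minutes)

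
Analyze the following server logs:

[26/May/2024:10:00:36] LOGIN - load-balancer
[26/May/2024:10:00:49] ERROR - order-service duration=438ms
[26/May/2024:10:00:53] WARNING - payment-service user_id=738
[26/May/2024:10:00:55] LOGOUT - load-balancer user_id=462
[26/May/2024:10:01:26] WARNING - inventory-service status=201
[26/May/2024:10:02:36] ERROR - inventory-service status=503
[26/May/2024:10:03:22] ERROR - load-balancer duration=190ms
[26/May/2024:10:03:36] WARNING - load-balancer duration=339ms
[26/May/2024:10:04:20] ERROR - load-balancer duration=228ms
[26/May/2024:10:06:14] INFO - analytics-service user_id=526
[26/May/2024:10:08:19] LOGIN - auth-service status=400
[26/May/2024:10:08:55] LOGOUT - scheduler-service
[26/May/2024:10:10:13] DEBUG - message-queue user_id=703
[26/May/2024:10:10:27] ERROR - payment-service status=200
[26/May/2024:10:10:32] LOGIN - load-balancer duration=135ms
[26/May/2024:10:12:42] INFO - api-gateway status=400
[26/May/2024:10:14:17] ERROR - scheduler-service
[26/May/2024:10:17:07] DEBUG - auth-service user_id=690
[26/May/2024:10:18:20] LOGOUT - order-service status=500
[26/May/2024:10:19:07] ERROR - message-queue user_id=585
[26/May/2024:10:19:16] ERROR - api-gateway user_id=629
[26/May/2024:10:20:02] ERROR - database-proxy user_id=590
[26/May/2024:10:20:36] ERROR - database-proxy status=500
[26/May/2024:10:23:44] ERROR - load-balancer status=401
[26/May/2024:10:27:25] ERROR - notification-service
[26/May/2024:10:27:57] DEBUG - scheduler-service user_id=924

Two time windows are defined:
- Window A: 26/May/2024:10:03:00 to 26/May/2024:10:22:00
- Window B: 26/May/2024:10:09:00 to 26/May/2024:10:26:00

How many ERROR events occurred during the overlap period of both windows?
6

To find overlap events:

1. Window A: 26/May/2024:10:03:00 to 26/May/2024:10:22:00
2. Window B: 26/May/2024:10:09:00 to 26/May/2024:10:26:00
3. Overlap period: 26/May/2024:10:09:00 to 26/May/2024:10:22:00
4. Count ERROR events in overlap: 6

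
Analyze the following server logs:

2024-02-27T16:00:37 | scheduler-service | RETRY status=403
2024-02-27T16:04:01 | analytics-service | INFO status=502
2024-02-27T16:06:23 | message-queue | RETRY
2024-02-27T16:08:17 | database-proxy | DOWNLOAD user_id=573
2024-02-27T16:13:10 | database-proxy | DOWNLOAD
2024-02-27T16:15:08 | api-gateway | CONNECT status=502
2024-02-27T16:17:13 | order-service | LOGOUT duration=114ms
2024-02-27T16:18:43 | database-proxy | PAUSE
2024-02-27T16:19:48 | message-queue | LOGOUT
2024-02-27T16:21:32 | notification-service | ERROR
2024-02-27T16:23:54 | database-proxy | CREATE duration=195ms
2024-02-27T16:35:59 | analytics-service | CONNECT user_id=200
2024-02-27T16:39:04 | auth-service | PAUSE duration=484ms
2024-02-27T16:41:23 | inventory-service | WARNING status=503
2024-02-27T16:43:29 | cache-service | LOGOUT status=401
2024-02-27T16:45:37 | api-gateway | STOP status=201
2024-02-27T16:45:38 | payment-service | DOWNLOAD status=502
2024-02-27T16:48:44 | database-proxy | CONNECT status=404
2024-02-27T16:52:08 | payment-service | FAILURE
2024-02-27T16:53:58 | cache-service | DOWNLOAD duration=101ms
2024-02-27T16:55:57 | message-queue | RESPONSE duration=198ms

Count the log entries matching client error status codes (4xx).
3

To find matching entries:

1. Pattern to match: client error status codes (4xx)
2. Scan each log entry for the pattern
3. Count matches: 3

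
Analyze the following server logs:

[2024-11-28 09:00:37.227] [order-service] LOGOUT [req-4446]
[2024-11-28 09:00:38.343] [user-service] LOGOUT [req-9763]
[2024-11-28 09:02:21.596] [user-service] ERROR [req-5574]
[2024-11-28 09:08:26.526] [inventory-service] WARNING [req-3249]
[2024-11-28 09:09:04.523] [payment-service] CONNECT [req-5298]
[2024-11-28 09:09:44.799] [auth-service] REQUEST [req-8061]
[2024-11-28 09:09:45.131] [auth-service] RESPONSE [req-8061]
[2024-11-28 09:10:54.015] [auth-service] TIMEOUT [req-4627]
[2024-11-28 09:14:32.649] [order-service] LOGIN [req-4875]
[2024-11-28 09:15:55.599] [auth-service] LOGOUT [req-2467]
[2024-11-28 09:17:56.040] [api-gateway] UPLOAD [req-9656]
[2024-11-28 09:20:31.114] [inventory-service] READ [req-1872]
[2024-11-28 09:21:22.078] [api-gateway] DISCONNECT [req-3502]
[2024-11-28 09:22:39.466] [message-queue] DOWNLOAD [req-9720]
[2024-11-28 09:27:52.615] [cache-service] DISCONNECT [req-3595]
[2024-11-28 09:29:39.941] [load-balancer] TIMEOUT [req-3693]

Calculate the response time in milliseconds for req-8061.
332

To calculate latency:

1. Find REQUEST with id req-8061: 2024-11-28 09:09:44.799
2. Find RESPONSE with id req-8061: 2024-11-28 09:09:45.131
3. Latency: 2024-11-28 09:09:45.131 - 2024-11-28 09:09:44.799 = 332ms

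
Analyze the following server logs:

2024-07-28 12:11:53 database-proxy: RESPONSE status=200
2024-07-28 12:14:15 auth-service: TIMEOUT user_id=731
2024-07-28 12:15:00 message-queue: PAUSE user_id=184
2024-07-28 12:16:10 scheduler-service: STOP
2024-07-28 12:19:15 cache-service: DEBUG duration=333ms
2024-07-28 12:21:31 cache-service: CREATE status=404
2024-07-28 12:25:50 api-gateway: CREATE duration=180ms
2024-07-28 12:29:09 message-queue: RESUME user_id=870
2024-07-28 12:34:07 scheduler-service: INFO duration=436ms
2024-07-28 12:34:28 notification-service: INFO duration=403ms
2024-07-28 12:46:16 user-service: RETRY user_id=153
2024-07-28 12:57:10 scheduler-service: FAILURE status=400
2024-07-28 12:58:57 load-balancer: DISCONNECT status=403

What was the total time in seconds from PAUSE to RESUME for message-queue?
849

To calculate state duration:

1. Find PAUSE event for message-queue: 2024-07-28 12:15:00
2. Find RESUME event for message-queue: 2024-07-28 12:29:09
3. Calculate duration: 2024-07-28 12:29:09 - 2024-07-28 12:15:00 = 849 seconds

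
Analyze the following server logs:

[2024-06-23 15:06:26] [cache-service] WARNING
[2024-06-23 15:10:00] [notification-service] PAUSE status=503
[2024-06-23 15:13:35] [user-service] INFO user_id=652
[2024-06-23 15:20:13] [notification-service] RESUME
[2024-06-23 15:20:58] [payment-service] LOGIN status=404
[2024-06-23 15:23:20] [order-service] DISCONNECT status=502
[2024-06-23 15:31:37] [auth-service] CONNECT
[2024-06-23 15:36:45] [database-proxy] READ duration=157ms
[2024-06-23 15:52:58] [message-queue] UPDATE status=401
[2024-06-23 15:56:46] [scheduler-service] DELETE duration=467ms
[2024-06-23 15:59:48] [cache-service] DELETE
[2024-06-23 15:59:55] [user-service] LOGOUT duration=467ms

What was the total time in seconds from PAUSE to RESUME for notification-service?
613

To calculate state duration:

1. Find PAUSE event for notification-service: 2024-06-23 15:10:00
2. Find RESUME event for notification-service: 2024-06-23 15:20:13
3. Calculate duration: 2024-06-23 15:20:13 - 2024-06-23 15:10:00 = 613 seconds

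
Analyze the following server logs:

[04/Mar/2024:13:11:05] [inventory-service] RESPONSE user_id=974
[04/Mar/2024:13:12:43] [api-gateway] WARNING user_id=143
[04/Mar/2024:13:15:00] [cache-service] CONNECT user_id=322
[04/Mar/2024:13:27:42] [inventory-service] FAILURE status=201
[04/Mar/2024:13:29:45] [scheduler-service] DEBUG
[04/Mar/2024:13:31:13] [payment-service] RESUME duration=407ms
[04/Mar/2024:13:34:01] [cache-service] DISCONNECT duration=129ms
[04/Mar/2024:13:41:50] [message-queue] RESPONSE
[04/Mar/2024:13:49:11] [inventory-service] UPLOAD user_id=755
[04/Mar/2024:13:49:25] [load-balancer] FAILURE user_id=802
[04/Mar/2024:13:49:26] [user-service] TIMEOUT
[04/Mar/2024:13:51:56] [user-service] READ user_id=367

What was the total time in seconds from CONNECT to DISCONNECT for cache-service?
1141

To calculate state duration:

1. Find CONNECT event for cache-service: 04/Mar/2024:13:15:00
2. Find DISCONNECT event for cache-service: 04/Mar/2024:13:34:01
3. Calculate duration: 04/Mar/2024:13:34:01 - 04/Mar/2024:13:15:00 = 1141 seconds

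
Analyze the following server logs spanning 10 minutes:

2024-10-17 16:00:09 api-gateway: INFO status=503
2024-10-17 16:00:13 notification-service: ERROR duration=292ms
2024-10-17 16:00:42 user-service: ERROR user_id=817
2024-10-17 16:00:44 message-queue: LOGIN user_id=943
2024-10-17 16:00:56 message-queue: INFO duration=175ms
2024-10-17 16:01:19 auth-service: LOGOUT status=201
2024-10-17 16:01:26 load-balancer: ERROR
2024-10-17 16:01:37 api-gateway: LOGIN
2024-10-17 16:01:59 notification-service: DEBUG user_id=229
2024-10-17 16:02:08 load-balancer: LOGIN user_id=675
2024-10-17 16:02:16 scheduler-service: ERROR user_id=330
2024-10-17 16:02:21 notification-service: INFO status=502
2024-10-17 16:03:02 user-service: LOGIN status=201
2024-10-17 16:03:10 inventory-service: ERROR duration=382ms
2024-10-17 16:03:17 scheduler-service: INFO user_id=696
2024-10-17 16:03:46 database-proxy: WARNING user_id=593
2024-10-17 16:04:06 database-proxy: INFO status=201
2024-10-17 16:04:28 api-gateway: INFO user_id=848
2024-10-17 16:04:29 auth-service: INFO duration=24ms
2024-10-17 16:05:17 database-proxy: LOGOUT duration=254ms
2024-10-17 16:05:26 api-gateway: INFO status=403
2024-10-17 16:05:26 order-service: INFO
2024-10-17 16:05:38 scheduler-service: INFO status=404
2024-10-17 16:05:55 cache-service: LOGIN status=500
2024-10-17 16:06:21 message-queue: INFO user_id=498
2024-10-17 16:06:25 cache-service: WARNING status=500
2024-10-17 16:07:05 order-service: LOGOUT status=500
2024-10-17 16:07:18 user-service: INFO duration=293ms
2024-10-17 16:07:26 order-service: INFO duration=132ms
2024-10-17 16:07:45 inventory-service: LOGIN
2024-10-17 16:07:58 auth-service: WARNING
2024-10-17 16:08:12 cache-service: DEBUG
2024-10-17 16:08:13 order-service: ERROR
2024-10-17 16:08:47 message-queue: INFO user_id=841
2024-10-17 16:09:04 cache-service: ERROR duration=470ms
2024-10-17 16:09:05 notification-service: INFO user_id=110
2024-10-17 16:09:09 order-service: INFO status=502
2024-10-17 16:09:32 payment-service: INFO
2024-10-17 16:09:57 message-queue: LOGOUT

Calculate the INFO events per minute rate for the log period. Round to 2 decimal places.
1.7

To calculate the rate:

1. Count total INFO events: 17
2. Total time period: 10 minutes
3. Rate = 17 / 10 = 1.7 events per minute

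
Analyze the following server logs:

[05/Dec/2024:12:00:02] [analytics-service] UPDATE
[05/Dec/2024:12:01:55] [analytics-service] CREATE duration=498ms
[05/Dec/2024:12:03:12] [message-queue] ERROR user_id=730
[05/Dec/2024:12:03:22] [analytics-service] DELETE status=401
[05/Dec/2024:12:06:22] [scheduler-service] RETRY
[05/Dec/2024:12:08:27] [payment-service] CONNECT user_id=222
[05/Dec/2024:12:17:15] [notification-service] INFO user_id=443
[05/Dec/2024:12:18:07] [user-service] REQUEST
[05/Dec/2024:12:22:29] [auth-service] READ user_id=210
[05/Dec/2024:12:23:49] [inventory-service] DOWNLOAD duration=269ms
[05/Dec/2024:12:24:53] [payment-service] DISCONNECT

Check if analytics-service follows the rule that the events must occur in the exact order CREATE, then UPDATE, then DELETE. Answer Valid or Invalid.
Invalid

To validate ordering:

1. Required order: CREATE → UPDATE → DELETE
2. Rule: the events must occur in the exact order CREATE, then UPDATE, then DELETE
3. Check actual order of events for analytics-service
4. Result: Invalid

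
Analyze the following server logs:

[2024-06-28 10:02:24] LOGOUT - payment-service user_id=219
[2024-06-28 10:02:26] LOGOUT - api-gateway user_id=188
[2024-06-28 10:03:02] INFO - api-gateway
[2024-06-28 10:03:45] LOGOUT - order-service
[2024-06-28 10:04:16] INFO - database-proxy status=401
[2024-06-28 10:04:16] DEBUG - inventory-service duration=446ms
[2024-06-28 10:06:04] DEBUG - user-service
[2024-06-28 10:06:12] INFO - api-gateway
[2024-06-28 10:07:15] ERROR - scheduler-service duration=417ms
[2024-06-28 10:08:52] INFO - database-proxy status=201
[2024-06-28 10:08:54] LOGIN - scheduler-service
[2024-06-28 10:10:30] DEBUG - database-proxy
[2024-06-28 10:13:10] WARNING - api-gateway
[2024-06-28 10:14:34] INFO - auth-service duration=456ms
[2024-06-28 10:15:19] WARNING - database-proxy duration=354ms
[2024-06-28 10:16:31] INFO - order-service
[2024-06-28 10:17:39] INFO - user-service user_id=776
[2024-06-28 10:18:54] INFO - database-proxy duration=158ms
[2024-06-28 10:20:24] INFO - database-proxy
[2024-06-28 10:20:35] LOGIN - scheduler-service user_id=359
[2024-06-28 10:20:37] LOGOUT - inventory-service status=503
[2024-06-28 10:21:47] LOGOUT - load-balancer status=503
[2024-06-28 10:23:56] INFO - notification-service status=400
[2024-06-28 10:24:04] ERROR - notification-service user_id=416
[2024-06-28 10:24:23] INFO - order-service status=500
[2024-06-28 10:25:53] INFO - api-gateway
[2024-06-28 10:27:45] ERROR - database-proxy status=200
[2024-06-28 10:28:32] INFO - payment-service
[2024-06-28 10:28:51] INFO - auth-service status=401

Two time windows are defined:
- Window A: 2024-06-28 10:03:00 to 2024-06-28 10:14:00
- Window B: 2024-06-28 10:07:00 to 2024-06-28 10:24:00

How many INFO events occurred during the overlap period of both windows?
1

To find overlap events:

1. Window A: 2024-06-28 10:03:00 to 2024-06-28 10:14:00
2. Window B: 2024-06-28 10:07:00 to 2024-06-28 10:24:00
3. Overlap period: 2024-06-28 10:07:00 to 2024-06-28 10:14:00
4. Count INFO events in overlap: 1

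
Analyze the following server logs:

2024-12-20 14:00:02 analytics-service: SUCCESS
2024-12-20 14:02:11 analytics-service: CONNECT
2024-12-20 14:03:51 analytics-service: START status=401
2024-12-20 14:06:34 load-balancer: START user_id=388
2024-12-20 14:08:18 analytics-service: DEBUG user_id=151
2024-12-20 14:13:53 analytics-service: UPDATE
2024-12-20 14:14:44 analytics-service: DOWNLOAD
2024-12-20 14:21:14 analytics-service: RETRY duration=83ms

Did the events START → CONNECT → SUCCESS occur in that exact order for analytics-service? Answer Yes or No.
No

To verify sequence order:

1. Find all events in sequence START → CONNECT → SUCCESS for analytics-service
2. Extract their timestamps
3. Check if timestamps are in ascending order
4. Result: No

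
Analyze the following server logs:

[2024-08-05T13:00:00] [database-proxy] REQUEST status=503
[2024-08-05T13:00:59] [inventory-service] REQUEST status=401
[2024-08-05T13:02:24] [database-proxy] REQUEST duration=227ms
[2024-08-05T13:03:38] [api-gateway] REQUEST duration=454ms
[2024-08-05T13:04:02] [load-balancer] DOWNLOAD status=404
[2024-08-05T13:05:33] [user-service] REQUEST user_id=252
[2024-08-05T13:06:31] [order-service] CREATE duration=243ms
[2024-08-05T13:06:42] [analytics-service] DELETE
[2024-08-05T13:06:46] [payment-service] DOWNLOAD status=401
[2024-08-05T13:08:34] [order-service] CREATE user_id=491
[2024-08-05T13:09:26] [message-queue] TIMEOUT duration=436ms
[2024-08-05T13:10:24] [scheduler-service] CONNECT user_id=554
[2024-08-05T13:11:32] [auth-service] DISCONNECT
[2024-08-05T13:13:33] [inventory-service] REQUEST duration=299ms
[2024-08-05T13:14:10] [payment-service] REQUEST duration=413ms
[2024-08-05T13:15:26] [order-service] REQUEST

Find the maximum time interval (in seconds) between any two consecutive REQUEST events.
480

To find the longest gap:

1. Extract all REQUEST events in chronological order
2. Calculate time differences between consecutive events
3. Find the maximum difference
4. Longest gap: 480 seconds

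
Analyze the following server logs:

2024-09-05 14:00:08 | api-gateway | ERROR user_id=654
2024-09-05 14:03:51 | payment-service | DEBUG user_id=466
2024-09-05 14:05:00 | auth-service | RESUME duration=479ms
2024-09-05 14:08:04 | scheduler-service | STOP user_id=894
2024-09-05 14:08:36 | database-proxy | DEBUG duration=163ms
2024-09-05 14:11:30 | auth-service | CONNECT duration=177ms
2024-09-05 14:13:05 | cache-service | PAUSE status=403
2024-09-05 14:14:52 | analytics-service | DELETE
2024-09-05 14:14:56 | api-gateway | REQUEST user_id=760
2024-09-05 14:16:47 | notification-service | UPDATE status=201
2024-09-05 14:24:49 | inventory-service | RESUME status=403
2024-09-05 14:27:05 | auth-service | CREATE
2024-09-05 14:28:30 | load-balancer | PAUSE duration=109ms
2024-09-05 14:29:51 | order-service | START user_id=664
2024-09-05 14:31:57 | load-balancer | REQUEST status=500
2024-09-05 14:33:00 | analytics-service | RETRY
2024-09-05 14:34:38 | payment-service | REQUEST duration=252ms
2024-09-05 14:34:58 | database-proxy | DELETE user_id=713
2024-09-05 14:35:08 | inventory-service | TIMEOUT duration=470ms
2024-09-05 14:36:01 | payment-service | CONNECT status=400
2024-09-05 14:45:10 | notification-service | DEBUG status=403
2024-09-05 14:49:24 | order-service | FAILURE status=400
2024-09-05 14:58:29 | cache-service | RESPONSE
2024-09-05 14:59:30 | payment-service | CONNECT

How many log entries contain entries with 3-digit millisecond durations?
6

To find matching entries:

1. Pattern to match: entries with 3-digit millisecond durations
2. Scan each log entry for the pattern
3. Count matches: 6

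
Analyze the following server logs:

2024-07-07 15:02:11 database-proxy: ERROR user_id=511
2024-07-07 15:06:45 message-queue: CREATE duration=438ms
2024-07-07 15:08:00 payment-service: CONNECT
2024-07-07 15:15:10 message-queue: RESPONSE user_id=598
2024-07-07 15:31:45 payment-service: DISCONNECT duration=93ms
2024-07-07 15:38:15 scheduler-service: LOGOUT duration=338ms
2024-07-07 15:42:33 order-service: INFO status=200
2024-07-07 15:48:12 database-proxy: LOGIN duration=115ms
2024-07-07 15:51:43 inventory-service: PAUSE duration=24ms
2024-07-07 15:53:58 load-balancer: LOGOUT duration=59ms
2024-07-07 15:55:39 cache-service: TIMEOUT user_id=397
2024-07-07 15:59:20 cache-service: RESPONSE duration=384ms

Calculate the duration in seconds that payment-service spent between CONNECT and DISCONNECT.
1425

To calculate state duration:

1. Find CONNECT event for payment-service: 2024-07-07 15:08:00
2. Find DISCONNECT event for payment-service: 2024-07-07 15:31:45
3. Calculate duration: 2024-07-07 15:31:45 - 2024-07-07 15:08:00 = 1425 seconds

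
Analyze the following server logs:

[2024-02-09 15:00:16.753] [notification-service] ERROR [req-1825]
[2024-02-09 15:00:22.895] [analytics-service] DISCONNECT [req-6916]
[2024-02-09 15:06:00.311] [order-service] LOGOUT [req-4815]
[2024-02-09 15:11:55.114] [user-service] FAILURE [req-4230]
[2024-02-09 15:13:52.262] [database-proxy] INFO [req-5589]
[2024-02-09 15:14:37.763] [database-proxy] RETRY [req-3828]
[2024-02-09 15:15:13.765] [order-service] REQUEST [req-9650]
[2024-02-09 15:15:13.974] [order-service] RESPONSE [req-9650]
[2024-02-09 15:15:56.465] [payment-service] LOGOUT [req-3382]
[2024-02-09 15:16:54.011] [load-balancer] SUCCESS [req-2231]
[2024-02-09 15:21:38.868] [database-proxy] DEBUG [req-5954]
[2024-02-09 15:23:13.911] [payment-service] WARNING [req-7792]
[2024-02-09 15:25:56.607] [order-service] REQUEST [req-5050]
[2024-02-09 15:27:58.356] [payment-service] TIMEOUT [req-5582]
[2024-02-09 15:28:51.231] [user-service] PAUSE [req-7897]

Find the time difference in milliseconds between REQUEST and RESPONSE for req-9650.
209

To calculate latency:

1. Find REQUEST with id req-9650: 2024-02-09 15:15:13.765
2. Find RESPONSE with id req-9650: 2024-02-09 15:15:13.974
3. Latency: 2024-02-09 15:15:13.974 - 2024-02-09 15:15:13.765 = 209ms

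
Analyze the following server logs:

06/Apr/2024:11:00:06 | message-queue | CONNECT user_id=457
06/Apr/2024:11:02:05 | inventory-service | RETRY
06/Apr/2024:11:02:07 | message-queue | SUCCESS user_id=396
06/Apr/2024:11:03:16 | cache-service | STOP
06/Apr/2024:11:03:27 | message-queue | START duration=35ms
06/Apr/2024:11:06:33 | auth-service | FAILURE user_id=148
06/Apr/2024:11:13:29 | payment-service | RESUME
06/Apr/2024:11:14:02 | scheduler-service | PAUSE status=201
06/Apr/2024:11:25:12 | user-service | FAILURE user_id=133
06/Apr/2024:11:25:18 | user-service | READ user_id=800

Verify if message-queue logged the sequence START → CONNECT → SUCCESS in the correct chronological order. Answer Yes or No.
No

To verify sequence order:

1. Find all events in sequence START → CONNECT → SUCCESS for message-queue
2. Extract their timestamps
3. Check if timestamps are in ascending order
4. Result: No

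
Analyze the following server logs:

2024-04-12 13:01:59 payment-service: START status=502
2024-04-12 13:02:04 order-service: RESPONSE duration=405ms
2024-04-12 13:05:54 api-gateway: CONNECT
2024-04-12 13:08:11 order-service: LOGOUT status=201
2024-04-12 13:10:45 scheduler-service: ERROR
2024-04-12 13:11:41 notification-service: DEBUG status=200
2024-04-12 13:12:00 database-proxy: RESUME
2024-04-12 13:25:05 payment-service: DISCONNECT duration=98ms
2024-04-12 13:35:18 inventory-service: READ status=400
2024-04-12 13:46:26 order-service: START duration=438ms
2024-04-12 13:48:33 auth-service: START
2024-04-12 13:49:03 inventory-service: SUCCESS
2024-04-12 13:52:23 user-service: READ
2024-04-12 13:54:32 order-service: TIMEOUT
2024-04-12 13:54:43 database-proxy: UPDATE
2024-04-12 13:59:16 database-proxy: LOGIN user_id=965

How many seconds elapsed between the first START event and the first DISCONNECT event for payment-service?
1386

To find the time between events:

1. Locate the first START event for payment-service: 2024-04-12 13:01:59
2. Locate the first DISCONNECT event for payment-service: 2024-04-12 13:25:05
3. Calculate the difference: 2024-04-12 13:25:05 - 2024-04-12 13:01:59 = 1386 seconds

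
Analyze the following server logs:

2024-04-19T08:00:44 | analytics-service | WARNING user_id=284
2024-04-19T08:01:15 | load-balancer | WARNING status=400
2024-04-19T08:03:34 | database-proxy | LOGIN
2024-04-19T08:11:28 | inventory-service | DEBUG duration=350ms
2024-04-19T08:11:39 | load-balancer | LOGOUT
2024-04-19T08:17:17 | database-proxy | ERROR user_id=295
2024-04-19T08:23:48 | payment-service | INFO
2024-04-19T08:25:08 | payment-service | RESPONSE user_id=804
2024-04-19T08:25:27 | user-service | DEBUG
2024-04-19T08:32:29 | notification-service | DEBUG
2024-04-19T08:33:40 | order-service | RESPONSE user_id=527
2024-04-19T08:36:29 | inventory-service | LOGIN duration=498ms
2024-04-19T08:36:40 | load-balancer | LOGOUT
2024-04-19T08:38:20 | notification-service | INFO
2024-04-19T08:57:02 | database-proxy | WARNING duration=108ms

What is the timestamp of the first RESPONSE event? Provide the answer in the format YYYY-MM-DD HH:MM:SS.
2024-04-19 08:25:08

To find the first event:

1. Filter for all RESPONSE events
2. Sort by timestamp
3. Select the first one
4. Timestamp: 2024-04-19 08:25:08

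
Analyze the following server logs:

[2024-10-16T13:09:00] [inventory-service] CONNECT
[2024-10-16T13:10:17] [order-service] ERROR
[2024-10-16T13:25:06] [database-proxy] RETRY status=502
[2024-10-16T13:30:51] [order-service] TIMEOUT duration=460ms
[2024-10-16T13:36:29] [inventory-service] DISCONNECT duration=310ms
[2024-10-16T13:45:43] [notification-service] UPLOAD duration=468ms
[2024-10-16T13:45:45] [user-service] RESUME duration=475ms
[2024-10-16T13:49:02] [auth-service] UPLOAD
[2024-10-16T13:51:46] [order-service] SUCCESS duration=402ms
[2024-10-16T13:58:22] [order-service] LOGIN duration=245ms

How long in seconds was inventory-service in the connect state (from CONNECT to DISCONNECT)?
1649

To calculate state duration:

1. Find CONNECT event for inventory-service: 2024-10-16T13:09:00
2. Find DISCONNECT event for inventory-service: 2024-10-16T13:36:29
3. Calculate duration: 2024-10-16T13:36:29 - 2024-10-16T13:09:00 = 1649 seconds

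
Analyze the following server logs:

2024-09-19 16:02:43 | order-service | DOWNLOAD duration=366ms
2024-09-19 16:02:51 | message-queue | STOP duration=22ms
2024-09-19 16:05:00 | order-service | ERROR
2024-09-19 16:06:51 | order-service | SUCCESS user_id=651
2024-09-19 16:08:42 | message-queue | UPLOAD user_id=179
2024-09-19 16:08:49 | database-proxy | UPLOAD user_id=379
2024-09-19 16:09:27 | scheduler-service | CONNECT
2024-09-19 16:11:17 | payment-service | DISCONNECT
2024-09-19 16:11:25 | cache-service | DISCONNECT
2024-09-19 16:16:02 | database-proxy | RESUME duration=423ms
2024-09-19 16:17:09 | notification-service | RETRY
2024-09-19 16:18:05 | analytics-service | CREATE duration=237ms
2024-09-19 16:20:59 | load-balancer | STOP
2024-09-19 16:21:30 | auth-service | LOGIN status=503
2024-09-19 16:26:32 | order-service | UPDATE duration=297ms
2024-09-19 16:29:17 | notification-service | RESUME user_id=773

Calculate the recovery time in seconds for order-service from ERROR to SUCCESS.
111

To calculate recovery time:

1. Find ERROR event for order-service: 2024-09-19 16:05:00
2. Find next SUCCESS event for order-service: 2024-09-19 16:06:51
3. Recovery time: 2024-09-19 16:06:51 - 2024-09-19 16:05:00 = 111 seconds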